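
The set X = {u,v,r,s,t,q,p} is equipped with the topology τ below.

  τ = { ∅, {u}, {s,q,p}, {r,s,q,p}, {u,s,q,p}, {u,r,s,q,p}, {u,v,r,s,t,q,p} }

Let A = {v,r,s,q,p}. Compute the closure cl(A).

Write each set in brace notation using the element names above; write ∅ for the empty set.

{v,r,s,t,q,p}

cl via duality: int({u,t}) = {u}, so X∖{u} = {v,r,s,t,q,p}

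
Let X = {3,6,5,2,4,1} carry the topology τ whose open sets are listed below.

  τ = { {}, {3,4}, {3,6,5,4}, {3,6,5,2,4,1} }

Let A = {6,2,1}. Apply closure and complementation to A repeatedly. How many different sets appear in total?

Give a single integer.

complement {3,5,4}; its interior {3,4}; cl(A) = X∖{3,4} = {6,5,2,1}
With k = closure, c = complement:
  1. A     = {6,2,1}
  2. kA    = {6,5,2,1}
  3. cA    = {3,5,4}
  4. ckA   = {3,4}
  5. kcA   = {3,6,5,2,4,1}
  6. ckcA  = {}
k, c of each give nothing new

6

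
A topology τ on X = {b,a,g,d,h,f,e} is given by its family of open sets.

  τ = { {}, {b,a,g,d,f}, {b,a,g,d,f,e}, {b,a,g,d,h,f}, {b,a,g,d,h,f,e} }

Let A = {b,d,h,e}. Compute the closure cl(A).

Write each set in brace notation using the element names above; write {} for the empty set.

{b,a,g,d,h,f,e}

complement {a,g,f}; its interior {}; cl(A) = X∖{} = {b,a,g,d,h,f,e}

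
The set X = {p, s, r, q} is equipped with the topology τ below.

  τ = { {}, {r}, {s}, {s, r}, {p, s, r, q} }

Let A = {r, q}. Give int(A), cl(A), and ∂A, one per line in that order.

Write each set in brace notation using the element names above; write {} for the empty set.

int(A) = {r}
cl(A)  = {p, r, q}
∂A     = {p, q}

U open, U⊆A: {}, {r}. int(A) = ⋃ = {r}
X∖A={p, s}, int(X∖A)={s}, hence cl(A)={p, r, q}
∂A: remove int from cl → {p, q}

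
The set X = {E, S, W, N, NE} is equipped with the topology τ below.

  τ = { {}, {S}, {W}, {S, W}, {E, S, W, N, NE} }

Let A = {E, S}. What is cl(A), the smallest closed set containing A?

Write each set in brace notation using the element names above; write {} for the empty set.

complement {W, N, NE}; its interior {W}; cl(A) = X∖{W} = {E, S, N, NE}

{E, S, N, NE}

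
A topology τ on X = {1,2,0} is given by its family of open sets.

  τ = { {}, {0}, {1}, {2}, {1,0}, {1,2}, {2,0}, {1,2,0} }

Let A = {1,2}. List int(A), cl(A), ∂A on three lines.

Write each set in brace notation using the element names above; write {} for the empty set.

int(A) = {1,2}
cl(A)  = {1,2}
∂A     = {}

open subsets of A: {}, {2}, {1}, {1,2}; so int(A) = {1,2}
closure: X∖int(X∖A) = X∖{0} = {1,2}
∂A = {1,2} minus {1,2} = {}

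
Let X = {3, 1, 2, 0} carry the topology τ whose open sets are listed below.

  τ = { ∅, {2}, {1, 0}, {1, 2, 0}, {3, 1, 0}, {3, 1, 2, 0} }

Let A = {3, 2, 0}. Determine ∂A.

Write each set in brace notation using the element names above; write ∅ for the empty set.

interior: largest open inside A is {2} (from ∅, {2})
cl via duality: int({1}) = ∅, so X∖∅ = {3, 1, 2, 0}
cl∖int = {3, 1, 0}

{3, 1, 0}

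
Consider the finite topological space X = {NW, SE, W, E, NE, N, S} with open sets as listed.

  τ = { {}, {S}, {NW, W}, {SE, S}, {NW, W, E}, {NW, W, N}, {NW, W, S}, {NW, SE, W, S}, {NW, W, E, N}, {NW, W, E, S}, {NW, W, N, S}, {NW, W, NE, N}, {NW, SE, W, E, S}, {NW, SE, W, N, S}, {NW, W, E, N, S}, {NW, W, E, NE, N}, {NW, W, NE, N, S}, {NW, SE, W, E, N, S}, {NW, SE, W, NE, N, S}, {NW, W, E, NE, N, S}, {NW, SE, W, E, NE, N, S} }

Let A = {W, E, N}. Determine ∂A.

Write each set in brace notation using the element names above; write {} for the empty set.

{NW, W, E, NE, N}

U open, U⊆A: {}. int(A) = ⋃ = {}
X∖A={NW, SE, NE, S}, int(X∖A)={SE, S}, hence cl(A)={NW, W, E, NE, N}
∂A: remove int from cl → {NW, W, E, NE, N}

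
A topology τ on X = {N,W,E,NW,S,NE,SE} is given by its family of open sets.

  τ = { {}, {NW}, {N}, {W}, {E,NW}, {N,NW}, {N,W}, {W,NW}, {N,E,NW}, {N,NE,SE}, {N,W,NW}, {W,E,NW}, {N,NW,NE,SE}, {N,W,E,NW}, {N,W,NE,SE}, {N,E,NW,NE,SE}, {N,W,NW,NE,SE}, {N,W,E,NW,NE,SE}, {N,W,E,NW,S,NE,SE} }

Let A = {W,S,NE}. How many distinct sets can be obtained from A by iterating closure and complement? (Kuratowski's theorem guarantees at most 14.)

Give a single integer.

8

X∖A={N,E,NW,SE}, int(X∖A)={N,E,NW}, hence cl(A)={W,S,NE,SE}
Orbit (k=closure, c=complement):
  1. A     = {W,S,NE}
  2. kA    = {W,S,NE,SE}
  3. cA    = {N,E,NW,SE}
  4. ckA   = {N,E,NW}
  5. kcA   = {N,E,NW,S,NE,SE}
  6. ckcA  = {W}
  7. kckcA = {W,S}
  8. ckckcA = {N,E,NW,NE,SE}
(closed under both — stop)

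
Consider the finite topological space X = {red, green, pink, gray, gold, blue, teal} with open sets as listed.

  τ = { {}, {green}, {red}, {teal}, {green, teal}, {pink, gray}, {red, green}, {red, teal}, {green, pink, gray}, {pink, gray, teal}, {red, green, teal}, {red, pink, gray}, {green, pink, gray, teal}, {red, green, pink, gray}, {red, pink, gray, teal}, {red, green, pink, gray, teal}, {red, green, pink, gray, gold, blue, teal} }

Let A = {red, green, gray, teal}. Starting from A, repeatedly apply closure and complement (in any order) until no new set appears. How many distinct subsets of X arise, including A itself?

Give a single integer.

cl via duality: int({pink, gold, blue}) = {}, so X∖{} = {red, green, pink, gray, gold, blue, teal}
Write k for closure, c for complement:
  1. A     = {red, green, gray, teal}
  2. kA    = {red, green, pink, gray, gold, blue, teal}
  3. cA    = {pink, gold, blue}
  4. ckA   = {}
  5. kcA   = {pink, gray, gold, blue}
  6. ckcA  = {red, green, teal}
  7. kckcA = {red, green, gold, blue, teal}
  8. ckckcA = {pink, gray}
applying k or c yields no new set

8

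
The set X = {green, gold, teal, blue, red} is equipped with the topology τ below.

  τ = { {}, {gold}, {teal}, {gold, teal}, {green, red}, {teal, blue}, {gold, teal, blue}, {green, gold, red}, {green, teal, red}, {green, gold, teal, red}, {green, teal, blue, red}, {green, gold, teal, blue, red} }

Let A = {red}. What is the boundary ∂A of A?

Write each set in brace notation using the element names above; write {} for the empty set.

U open, U⊆A: {}. int(A) = ⋃ = {}
X∖A={green, gold, teal, blue}, int(X∖A)={gold, teal, blue}, hence cl(A)={green, red}
∂A: remove int from cl → {green, red}

{green, red}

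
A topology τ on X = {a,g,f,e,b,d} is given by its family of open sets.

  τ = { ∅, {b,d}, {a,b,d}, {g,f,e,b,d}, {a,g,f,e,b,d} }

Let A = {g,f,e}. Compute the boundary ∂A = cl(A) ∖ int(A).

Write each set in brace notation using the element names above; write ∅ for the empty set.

{g,f,e}

open subsets of A: ∅; so int(A) = ∅
closure: X∖int(X∖A) = X∖{a,b,d} = {g,f,e}
∂A = {g,f,e} minus ∅ = {g,f,e}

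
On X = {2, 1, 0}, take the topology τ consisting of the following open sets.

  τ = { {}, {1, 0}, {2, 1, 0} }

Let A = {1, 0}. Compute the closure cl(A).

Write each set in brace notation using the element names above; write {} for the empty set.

closure: X∖int(X∖A) = X∖{} = {2, 1, 0}

{2, 1, 0}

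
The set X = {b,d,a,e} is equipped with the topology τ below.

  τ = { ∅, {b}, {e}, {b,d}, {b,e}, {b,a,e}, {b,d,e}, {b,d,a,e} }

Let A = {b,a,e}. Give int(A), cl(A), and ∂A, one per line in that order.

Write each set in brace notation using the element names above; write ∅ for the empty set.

opens ⊆ A: ∅, {e}, {b}, {b,e}, {b,a,e}; union → int = {b,a,e}
complement {d}; its interior ∅; cl(A) = X∖∅ = {b,d,a,e}
boundary = {b,d,a,e} ∖ {b,a,e} = {d}

int(A) = {b,a,e}
cl(A)  = {b,d,a,e}
∂A     = {d}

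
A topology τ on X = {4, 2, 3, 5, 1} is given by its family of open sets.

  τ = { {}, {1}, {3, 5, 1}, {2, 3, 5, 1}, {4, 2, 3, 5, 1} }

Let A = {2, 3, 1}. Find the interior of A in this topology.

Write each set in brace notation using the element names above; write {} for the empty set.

opens ⊆ A: {}, {1}; union → int = {1}

{1}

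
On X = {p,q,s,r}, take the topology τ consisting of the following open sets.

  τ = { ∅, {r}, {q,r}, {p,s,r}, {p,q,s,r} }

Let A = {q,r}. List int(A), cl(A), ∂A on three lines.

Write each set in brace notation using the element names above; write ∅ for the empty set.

open subsets of A: ∅, {r}, {q,r}; so int(A) = {q,r}
closure: X∖int(X∖A) = X∖∅ = {p,q,s,r}
∂A = {p,q,s,r} minus {q,r} = {p,s}

int(A) = {q,r}
cl(A)  = {p,q,s,r}
∂A     = {p,s}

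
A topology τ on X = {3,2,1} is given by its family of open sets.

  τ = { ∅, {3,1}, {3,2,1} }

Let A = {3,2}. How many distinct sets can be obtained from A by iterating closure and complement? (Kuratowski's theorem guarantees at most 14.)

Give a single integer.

4

cl via duality: int({1}) = ∅, so X∖∅ = {3,2,1}
Write k for closure, c for complement:
  1. A     = {3,2}
  2. kA    = {3,2,1}
  3. cA    = {1}
  4. ckA   = ∅
applying k or c yields no new set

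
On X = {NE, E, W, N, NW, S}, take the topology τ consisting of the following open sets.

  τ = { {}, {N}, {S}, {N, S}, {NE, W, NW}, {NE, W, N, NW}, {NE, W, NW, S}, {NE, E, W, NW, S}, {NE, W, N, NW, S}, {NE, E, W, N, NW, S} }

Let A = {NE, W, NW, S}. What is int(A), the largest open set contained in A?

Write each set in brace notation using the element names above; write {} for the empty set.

opens ⊆ A: {}, {S}, {NE, W, NW}, {NE, W, NW, S}; union → int = {NE, W, NW, S}

{NE, W, NW, S}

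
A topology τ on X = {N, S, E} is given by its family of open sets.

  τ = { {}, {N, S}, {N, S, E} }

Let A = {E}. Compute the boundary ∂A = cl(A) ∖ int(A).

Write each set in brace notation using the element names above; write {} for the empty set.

{E}

interior: largest open inside A is {} (from {})
cl via duality: int({N, S}) = {N, S}, so X∖{N, S} = {E}
cl∖int = {E}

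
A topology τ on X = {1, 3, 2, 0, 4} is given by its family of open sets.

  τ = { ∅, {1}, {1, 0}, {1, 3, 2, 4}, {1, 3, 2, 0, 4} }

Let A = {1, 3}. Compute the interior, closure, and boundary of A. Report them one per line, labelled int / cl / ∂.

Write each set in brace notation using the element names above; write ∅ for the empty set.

int(A) = {1}
cl(A)  = {1, 3, 2, 0, 4}
∂A     = {3, 2, 0, 4}

interior: largest open inside A is {1} (from ∅, {1})
cl via duality: int({2, 0, 4}) = ∅, so X∖∅ = {1, 3, 2, 0, 4}
cl∖int = {3, 2, 0, 4}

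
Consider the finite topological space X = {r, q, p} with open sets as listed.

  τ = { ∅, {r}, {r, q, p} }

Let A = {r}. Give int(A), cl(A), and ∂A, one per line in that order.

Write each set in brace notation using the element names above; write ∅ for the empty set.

int(A) = {r}
cl(A)  = {r, q, p}
∂A     = {q, p}

open subsets of A: ∅, {r}; so int(A) = {r}
closure: X∖int(X∖A) = X∖∅ = {r, q, p}
∂A = {r, q, p} minus {r} = {q, p}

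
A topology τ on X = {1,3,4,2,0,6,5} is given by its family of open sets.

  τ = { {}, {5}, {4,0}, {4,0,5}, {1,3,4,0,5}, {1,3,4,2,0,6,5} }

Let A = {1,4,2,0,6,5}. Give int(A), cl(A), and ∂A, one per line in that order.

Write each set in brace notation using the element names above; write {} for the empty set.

interior: largest open inside A is {4,0,5} (from {}, {5}, {4,0}, {4,0,5})
cl via duality: int({3}) = {}, so X∖{} = {1,3,4,2,0,6,5}
cl∖int = {1,3,2,6}

int(A) = {4,0,5}
cl(A)  = {1,3,4,2,0,6,5}
∂A     = {1,3,2,6}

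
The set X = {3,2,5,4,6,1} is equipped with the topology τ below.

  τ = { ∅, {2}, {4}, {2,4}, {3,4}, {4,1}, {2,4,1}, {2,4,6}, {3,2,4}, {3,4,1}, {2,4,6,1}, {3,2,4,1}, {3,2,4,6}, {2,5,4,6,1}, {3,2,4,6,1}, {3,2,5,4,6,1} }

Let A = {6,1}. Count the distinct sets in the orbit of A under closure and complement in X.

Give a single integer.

6

X∖A={3,2,5,4}, int(X∖A)={3,2,4}, hence cl(A)={5,6,1}
Orbit (k=closure, c=complement):
  1. A     = {6,1}
  2. kA    = {5,6,1}
  3. cA    = {3,2,5,4}
  4. ckA   = {3,2,4}
  5. kcA   = {3,2,5,4,6,1}
  6. ckcA  = ∅
(closed under both — stop)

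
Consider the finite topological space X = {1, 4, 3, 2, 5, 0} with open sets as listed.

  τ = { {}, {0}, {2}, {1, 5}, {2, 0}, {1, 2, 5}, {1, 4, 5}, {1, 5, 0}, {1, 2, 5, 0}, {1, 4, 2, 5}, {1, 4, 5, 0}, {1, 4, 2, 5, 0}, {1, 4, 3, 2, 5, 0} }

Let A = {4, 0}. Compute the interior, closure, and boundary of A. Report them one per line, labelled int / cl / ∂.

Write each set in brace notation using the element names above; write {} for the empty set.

int(A) = {0}
cl(A)  = {4, 3, 0}
∂A     = {4, 3}

open subsets of A: {}, {0}; so int(A) = {0}
closure: X∖int(X∖A) = X∖{1, 2, 5} = {4, 3, 0}
∂A = {4, 3, 0} minus {0} = {4, 3}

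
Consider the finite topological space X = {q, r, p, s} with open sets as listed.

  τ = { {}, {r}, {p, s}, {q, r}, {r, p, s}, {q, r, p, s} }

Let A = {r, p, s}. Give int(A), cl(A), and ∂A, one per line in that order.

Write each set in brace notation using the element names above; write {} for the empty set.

int(A) = {r, p, s}
cl(A)  = {q, r, p, s}
∂A     = {q}

interior: largest open inside A is {r, p, s} (from {}, {r}, {p, s}, {r, p, s})
cl via duality: int({q}) = {}, so X∖{} = {q, r, p, s}
cl∖int = {q}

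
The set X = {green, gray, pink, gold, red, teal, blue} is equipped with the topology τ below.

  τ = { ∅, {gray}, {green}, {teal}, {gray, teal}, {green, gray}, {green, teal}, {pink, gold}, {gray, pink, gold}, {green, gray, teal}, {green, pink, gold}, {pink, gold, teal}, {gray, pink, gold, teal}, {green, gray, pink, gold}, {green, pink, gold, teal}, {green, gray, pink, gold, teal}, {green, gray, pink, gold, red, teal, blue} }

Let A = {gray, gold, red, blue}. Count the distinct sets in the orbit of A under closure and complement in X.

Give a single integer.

cl via duality: int({green, pink, teal}) = {green, teal}, so X∖{green, teal} = {gray, pink, gold, red, blue}
Write k for closure, c for complement:
  1. A     = {gray, gold, red, blue}
  2. kA    = {gray, pink, gold, red, blue}
  3. cA    = {green, pink, teal}
  4. ckA   = {green, teal}
  5. kcA   = {green, pink, gold, red, teal, blue}
  6. kckA  = {green, red, teal, blue}
  7. ckcA  = {gray}
  8. ckckA = {gray, pink, gold}
  9. kckcA = {gray, red, blue}
  10. ckckcA = {green, pink, gold, teal}
applying k or c yields no new set

10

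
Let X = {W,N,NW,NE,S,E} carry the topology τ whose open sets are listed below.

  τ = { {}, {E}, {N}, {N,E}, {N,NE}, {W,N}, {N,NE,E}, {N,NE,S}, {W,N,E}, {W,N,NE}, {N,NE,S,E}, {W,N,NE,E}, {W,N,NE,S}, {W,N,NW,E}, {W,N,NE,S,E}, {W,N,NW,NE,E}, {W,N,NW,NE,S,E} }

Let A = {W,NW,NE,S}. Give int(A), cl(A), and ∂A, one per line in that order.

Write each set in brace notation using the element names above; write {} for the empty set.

interior: largest open inside A is {} (from {})
cl via duality: int({N,E}) = {N,E}, so X∖{N,E} = {W,NW,NE,S}
cl∖int = {W,NW,NE,S}

int(A) = {}
cl(A)  = {W,NW,NE,S}
∂A     = {W,NW,NE,S}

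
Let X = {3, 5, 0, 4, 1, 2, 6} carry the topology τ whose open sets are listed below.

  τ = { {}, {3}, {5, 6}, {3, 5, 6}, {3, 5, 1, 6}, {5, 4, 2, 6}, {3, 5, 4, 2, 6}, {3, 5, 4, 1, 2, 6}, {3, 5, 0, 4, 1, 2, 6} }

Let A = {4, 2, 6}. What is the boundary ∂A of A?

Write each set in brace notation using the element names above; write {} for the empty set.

{5, 0, 4, 1, 2, 6}

interior: largest open inside A is {} (from {})
cl via duality: int({3, 5, 0, 1}) = {3}, so X∖{3} = {5, 0, 4, 1, 2, 6}
cl∖int = {5, 0, 4, 1, 2, 6}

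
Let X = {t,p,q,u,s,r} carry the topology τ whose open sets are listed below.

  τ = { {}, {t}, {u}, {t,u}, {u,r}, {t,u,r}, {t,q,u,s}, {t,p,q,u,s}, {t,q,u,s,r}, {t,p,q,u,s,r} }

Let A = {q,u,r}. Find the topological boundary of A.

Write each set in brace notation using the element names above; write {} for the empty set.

interior: largest open inside A is {u,r} (from {}, {u}, {u,r})
cl via duality: int({t,p,s}) = {t}, so X∖{t} = {p,q,u,s,r}
cl∖int = {p,q,s}

{p,q,s}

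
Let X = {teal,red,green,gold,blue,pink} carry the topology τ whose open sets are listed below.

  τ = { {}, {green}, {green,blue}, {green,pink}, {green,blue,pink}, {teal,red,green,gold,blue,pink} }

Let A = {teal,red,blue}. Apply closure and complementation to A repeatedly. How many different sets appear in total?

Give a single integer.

6

closure: X∖int(X∖A) = X∖{green,pink} = {teal,red,gold,blue}
Let k=closure and c=complement:
  1. A     = {teal,red,blue}
  2. kA    = {teal,red,gold,blue}
  3. cA    = {green,gold,pink}
  4. ckA   = {green,pink}
  5. kcA   = {teal,red,green,gold,blue,pink}
  6. ckcA  = {}
— saturated at 6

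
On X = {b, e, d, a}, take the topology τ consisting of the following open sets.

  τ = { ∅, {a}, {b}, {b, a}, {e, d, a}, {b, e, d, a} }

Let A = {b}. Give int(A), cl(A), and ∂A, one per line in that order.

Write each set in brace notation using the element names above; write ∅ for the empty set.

int(A) = {b}
cl(A)  = {b}
∂A     = ∅

interior: largest open inside A is {b} (from ∅, {b})
cl via duality: int({e, d, a}) = {e, d, a}, so X∖{e, d, a} = {b}
cl∖int = ∅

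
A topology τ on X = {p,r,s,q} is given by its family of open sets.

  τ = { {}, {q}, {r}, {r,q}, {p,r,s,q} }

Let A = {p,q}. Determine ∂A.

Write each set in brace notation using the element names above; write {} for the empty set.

{p,s}

opens ⊆ A: {}, {q}; union → int = {q}
complement {r,s}; its interior {r}; cl(A) = X∖{r} = {p,s,q}
boundary = {p,s,q} ∖ {q} = {p,s}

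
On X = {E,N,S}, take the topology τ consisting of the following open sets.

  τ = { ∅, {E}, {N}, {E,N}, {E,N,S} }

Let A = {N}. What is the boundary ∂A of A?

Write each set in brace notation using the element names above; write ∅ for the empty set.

{S}

opens ⊆ A: ∅, {N}; union → int = {N}
complement {E,S}; its interior {E}; cl(A) = X∖{E} = {N,S}
boundary = {N,S} ∖ {N} = {S}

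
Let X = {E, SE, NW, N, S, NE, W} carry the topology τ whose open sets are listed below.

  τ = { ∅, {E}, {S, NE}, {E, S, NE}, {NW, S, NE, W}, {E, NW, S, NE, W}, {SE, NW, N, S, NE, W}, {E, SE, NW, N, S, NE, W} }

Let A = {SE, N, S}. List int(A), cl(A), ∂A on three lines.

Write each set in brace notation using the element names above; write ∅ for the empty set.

interior: largest open inside A is ∅ (from ∅)
cl via duality: int({E, NW, NE, W}) = {E}, so X∖{E} = {SE, NW, N, S, NE, W}
cl∖int = {SE, NW, N, S, NE, W}

int(A) = ∅
cl(A)  = {SE, NW, N, S, NE, W}
∂A     = {SE, NW, N, S, NE, W}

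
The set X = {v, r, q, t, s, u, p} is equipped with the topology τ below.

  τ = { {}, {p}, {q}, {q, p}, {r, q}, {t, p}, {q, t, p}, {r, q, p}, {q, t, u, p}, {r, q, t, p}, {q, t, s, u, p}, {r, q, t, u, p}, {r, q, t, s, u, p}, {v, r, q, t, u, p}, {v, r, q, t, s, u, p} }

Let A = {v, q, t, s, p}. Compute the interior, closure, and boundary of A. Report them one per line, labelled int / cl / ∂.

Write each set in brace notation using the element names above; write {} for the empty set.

interior: largest open inside A is {q, t, p} (from {}, {q}, {p}, {q, p}, {t, p}, {q, t, p})
cl via duality: int({r, u}) = {}, so X∖{} = {v, r, q, t, s, u, p}
cl∖int = {v, r, s, u}

int(A) = {q, t, p}
cl(A)  = {v, r, q, t, s, u, p}
∂A     = {v, r, s, u}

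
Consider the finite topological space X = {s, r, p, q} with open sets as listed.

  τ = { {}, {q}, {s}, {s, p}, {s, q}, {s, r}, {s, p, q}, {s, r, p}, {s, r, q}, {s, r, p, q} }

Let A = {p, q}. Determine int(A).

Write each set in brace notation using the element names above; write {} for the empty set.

opens ⊆ A: {}, {q}; union → int = {q}

{q}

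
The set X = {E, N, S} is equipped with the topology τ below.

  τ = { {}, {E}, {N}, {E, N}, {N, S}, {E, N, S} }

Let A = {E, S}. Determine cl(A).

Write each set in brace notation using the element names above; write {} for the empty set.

closure: X∖int(X∖A) = X∖{N} = {E, S}

{E, S}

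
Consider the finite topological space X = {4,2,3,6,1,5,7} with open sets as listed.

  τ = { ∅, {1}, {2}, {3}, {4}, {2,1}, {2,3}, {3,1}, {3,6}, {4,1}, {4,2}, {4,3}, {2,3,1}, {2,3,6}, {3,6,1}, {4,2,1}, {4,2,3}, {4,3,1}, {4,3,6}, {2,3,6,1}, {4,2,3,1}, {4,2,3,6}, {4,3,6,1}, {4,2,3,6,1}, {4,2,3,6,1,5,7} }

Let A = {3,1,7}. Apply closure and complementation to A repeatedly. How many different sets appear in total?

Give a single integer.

cl via duality: int({4,2,6,5}) = {4,2}, so X∖{4,2} = {3,6,1,5,7}
Write k for closure, c for complement:
  1. A     = {3,1,7}
  2. kA    = {3,6,1,5,7}
  3. cA    = {4,2,6,5}
  4. ckA   = {4,2}
  5. kcA   = {4,2,6,5,7}
  6. kckA  = {4,2,5,7}
  7. ckcA  = {3,1}
  8. ckckA = {3,6,1}
applying k or c yields no new set

8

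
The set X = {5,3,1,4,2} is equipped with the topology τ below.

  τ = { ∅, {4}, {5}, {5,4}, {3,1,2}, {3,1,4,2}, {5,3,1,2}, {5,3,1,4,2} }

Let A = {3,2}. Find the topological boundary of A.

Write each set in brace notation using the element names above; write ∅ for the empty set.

{3,1,2}

open subsets of A: ∅; so int(A) = ∅
closure: X∖int(X∖A) = X∖{5,4} = {3,1,2}
∂A = {3,1,2} minus ∅ = {3,1,2}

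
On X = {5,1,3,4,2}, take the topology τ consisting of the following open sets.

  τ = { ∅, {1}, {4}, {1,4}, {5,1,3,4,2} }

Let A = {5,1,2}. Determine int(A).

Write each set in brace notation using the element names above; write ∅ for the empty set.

interior: largest open inside A is {1} (from ∅, {1})

{1}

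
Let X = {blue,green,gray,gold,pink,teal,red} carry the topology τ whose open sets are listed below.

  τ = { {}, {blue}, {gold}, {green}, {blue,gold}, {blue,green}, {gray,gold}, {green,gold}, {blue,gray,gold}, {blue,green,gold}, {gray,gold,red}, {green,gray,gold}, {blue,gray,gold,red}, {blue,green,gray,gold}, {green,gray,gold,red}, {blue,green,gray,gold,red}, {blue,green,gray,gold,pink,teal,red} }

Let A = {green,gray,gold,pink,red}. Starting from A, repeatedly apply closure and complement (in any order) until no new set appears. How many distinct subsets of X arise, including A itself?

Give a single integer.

complement {blue,teal}; its interior {blue}; cl(A) = X∖{blue} = {green,gray,gold,pink,teal,red}
With k = closure, c = complement:
  1. A     = {green,gray,gold,pink,red}
  2. kA    = {green,gray,gold,pink,teal,red}
  3. cA    = {blue,teal}
  4. ckA   = {blue}
  5. kcA   = {blue,pink,teal}
  6. ckcA  = {green,gray,gold,red}
k, c of each give nothing new

6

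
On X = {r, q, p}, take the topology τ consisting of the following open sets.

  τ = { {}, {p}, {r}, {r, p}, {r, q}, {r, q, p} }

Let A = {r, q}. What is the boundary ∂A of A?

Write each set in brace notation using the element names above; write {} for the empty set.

{}

U open, U⊆A: {}, {r}, {r, q}. int(A) = ⋃ = {r, q}
X∖A={p}, int(X∖A)={p}, hence cl(A)={r, q}
∂A: remove int from cl → {}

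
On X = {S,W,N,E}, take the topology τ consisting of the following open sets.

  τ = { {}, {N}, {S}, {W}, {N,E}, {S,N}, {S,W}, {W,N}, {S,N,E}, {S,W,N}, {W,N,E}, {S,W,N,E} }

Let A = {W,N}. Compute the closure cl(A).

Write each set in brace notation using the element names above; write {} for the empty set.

{W,N,E}

closure: X∖int(X∖A) = X∖{S} = {W,N,E}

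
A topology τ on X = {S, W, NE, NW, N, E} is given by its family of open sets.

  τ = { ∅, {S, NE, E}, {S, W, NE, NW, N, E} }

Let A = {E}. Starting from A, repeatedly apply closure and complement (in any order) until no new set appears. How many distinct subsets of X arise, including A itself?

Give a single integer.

4

closure: X∖int(X∖A) = X∖∅ = {S, W, NE, NW, N, E}
Let k=closure and c=complement:
  1. A     = {E}
  2. kA    = {S, W, NE, NW, N, E}
  3. cA    = {S, W, NE, NW, N}
  4. ckA   = ∅
— saturated at 4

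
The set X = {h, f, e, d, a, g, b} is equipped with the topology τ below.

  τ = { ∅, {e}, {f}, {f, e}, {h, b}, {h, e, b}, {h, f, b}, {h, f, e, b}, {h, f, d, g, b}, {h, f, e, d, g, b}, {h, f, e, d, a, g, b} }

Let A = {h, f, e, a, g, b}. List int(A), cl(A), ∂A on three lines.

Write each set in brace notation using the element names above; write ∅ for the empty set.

int(A) = {h, f, e, b}
cl(A)  = {h, f, e, d, a, g, b}
∂A     = {d, a, g}

opens ⊆ A: ∅, {f}, {e}, {f, e}, {h, b}, {h, f, b}, {h, e, b}, {h, f, e, b}; union → int = {h, f, e, b}
complement {d}; its interior ∅; cl(A) = X∖∅ = {h, f, e, d, a, g, b}
boundary = {h, f, e, d, a, g, b} ∖ {h, f, e, b} = {d, a, g}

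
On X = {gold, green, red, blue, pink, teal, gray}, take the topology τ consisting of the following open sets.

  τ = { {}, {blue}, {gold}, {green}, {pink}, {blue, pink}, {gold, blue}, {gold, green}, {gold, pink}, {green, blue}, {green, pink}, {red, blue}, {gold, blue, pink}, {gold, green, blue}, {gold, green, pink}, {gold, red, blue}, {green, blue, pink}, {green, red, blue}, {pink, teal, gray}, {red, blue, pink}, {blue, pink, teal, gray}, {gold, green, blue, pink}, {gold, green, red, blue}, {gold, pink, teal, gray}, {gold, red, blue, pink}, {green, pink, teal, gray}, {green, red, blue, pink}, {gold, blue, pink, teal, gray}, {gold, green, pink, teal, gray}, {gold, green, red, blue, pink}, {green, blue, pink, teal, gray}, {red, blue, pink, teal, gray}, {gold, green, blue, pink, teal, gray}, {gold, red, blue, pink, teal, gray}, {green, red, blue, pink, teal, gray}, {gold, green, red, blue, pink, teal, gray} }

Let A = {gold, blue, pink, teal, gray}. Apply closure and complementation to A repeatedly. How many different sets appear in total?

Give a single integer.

4

X∖A={green, red}, int(X∖A)={green}, hence cl(A)={gold, red, blue, pink, teal, gray}
Orbit (k=closure, c=complement):
  1. A     = {gold, blue, pink, teal, gray}
  2. kA    = {gold, red, blue, pink, teal, gray}
  3. cA    = {green, red}
  4. ckA   = {green}
(closed under both — stop)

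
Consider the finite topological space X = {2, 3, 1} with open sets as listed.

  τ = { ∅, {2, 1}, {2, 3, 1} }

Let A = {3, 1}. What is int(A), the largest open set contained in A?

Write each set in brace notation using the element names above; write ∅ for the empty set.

∅

U open, U⊆A: ∅. int(A) = ⋃ = ∅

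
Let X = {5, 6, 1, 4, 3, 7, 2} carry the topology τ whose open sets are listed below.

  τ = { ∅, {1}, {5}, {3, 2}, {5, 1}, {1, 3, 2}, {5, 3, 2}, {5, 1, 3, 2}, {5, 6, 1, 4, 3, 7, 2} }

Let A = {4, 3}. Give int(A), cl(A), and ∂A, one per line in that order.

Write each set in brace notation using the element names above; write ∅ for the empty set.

int(A) = ∅
cl(A)  = {6, 4, 3, 7, 2}
∂A     = {6, 4, 3, 7, 2}

open subsets of A: ∅; so int(A) = ∅
closure: X∖int(X∖A) = X∖{5, 1} = {6, 4, 3, 7, 2}
∂A = {6, 4, 3, 7, 2} minus ∅ = {6, 4, 3, 7, 2}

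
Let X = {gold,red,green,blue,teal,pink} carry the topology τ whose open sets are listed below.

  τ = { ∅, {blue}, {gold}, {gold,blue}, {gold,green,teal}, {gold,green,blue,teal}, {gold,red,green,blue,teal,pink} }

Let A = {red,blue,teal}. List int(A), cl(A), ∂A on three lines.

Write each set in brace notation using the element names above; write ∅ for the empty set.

int(A) = {blue}
cl(A)  = {red,green,blue,teal,pink}
∂A     = {red,green,teal,pink}

U open, U⊆A: ∅, {blue}. int(A) = ⋃ = {blue}
X∖A={gold,green,pink}, int(X∖A)={gold}, hence cl(A)={red,green,blue,teal,pink}
∂A: remove int from cl → {red,green,teal,pink}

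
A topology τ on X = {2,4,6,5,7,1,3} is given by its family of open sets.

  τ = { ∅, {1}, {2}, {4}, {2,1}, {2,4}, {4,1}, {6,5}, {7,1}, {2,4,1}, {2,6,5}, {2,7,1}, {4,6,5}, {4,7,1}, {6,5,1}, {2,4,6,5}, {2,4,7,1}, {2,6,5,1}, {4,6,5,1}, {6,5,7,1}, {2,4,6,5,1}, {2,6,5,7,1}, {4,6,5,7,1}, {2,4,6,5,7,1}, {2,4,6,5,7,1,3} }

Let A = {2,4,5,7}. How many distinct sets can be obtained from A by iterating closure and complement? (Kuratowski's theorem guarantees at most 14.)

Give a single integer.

complement {6,1,3}; its interior {1}; cl(A) = X∖{1} = {2,4,6,5,7,3}
With k = closure, c = complement:
  1. A     = {2,4,5,7}
  2. kA    = {2,4,6,5,7,3}
  3. cA    = {6,1,3}
  4. ckA   = {1}
  5. kcA   = {6,5,7,1,3}
  6. kckA  = {7,1,3}
  7. ckcA  = {2,4}
  8. ckckA = {2,4,6,5}
  9. kckcA = {2,4,3}
  10. kckckA = {2,4,6,5,3}
  11. ckckcA = {6,5,7,1}
  12. ckckckA = {7,1}
k, c of each give nothing new

12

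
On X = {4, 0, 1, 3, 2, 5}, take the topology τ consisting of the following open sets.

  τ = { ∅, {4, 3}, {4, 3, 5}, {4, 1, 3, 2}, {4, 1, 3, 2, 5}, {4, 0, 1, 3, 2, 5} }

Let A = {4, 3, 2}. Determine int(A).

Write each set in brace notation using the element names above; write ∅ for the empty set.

{4, 3}

U open, U⊆A: ∅, {4, 3}. int(A) = ⋃ = {4, 3}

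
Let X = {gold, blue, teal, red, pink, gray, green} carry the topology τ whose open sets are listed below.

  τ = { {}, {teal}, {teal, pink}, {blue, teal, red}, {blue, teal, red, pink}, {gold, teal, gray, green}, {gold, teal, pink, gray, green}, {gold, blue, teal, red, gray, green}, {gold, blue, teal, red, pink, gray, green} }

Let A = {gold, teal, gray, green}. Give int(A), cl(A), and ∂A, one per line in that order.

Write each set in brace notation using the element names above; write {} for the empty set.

int(A) = {gold, teal, gray, green}
cl(A)  = {gold, blue, teal, red, pink, gray, green}
∂A     = {blue, red, pink}

open subsets of A: {}, {teal}, {gold, teal, gray, green}; so int(A) = {gold, teal, gray, green}
closure: X∖int(X∖A) = X∖{} = {gold, blue, teal, red, pink, gray, green}
∂A = {gold, blue, teal, red, pink, gray, green} minus {gold, teal, gray, green} = {blue, red, pink}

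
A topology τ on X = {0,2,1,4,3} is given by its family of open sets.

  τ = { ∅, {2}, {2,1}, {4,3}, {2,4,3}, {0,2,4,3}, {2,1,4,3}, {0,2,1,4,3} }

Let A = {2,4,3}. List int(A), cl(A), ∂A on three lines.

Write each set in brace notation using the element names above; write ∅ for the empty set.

int(A) = {2,4,3}
cl(A)  = {0,2,1,4,3}
∂A     = {0,1}

opens ⊆ A: ∅, {2}, {4,3}, {2,4,3}; union → int = {2,4,3}
complement {0,1}; its interior ∅; cl(A) = X∖∅ = {0,2,1,4,3}
boundary = {0,2,1,4,3} ∖ {2,4,3} = {0,1}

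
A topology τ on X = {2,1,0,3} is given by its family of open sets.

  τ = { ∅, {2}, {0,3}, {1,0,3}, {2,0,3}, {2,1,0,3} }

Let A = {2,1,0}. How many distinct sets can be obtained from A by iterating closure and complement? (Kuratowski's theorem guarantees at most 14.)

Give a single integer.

6

closure: X∖int(X∖A) = X∖∅ = {2,1,0,3}
Let k=closure and c=complement:
  1. A     = {2,1,0}
  2. kA    = {2,1,0,3}
  3. cA    = {3}
  4. ckA   = ∅
  5. kcA   = {1,0,3}
  6. ckcA  = {2}
— saturated at 6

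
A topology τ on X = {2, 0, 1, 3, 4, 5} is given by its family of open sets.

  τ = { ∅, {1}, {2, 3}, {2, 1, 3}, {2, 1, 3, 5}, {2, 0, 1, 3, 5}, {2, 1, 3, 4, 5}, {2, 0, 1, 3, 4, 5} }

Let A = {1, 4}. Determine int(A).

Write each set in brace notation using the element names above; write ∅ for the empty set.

open subsets of A: ∅, {1}; so int(A) = {1}

{1}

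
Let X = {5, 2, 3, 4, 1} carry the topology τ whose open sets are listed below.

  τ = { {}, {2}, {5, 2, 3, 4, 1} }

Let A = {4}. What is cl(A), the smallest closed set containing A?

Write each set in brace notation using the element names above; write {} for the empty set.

{5, 3, 4, 1}

X∖A={5, 2, 3, 1}, int(X∖A)={2}, hence cl(A)={5, 3, 4, 1}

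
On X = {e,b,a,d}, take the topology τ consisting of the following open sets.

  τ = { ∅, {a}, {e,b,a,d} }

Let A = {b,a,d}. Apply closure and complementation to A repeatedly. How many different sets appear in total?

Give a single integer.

6

cl via duality: int({e}) = ∅, so X∖∅ = {e,b,a,d}
Write k for closure, c for complement:
  1. A     = {b,a,d}
  2. kA    = {e,b,a,d}
  3. cA    = {e}
  4. ckA   = ∅
  5. kcA   = {e,b,d}
  6. ckcA  = {a}
applying k or c yields no new set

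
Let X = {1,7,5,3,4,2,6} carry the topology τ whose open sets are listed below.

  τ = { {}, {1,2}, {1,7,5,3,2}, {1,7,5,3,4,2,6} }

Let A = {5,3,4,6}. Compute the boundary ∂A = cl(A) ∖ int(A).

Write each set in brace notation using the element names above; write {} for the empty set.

{7,5,3,4,6}

opens ⊆ A: {}; union → int = {}
complement {1,7,2}; its interior {1,2}; cl(A) = X∖{1,2} = {7,5,3,4,6}
boundary = {7,5,3,4,6} ∖ {} = {7,5,3,4,6}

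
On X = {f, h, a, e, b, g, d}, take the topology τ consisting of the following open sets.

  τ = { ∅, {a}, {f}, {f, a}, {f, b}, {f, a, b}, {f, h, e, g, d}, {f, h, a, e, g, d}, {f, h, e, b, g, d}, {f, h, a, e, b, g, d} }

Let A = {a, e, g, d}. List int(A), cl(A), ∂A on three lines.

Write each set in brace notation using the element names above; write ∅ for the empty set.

int(A) = {a}
cl(A)  = {h, a, e, g, d}
∂A     = {h, e, g, d}

interior: largest open inside A is {a} (from ∅, {a})
cl via duality: int({f, h, b}) = {f, b}, so X∖{f, b} = {h, a, e, g, d}
cl∖int = {h, e, g, d}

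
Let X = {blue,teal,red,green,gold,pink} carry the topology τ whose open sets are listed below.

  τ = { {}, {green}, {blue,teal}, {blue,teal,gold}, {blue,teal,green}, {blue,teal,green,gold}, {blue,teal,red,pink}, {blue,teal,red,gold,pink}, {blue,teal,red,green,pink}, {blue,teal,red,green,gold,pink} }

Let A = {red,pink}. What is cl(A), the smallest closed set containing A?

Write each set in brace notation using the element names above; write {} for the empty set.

{red,pink}

closure: X∖int(X∖A) = X∖{blue,teal,green,gold} = {red,pink}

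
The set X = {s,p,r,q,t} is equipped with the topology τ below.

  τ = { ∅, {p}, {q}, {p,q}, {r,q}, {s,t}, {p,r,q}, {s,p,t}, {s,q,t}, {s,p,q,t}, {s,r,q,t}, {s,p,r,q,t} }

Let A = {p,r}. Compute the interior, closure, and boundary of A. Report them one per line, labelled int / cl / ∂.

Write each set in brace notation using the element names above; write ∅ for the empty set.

interior: largest open inside A is {p} (from ∅, {p})
cl via duality: int({s,q,t}) = {s,q,t}, so X∖{s,q,t} = {p,r}
cl∖int = {r}

int(A) = {p}
cl(A)  = {p,r}
∂A     = {r}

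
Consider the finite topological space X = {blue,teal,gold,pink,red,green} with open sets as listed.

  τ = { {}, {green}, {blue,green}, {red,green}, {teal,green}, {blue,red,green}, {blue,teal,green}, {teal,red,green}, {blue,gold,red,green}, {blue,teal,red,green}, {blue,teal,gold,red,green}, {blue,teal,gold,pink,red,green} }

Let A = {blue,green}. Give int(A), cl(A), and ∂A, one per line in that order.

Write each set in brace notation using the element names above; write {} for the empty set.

int(A) = {blue,green}
cl(A)  = {blue,teal,gold,pink,red,green}
∂A     = {teal,gold,pink,red}

opens ⊆ A: {}, {green}, {blue,green}; union → int = {blue,green}
complement {teal,gold,pink,red}; its interior {}; cl(A) = X∖{} = {blue,teal,gold,pink,red,green}
boundary = {blue,teal,gold,pink,red,green} ∖ {blue,green} = {teal,gold,pink,red}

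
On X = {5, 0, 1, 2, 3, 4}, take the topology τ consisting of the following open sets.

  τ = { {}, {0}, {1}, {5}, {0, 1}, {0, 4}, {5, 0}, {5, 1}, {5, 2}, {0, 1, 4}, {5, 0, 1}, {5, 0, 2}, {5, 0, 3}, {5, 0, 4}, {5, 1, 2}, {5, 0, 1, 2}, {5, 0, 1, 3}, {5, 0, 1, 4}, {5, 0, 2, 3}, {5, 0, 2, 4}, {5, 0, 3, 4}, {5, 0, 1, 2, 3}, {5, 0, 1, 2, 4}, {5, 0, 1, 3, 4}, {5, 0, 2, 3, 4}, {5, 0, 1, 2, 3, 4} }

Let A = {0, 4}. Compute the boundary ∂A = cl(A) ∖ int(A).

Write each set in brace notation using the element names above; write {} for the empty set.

{3}

open subsets of A: {}, {0}, {0, 4}; so int(A) = {0, 4}
closure: X∖int(X∖A) = X∖{5, 1, 2} = {0, 3, 4}
∂A = {0, 3, 4} minus {0, 4} = {3}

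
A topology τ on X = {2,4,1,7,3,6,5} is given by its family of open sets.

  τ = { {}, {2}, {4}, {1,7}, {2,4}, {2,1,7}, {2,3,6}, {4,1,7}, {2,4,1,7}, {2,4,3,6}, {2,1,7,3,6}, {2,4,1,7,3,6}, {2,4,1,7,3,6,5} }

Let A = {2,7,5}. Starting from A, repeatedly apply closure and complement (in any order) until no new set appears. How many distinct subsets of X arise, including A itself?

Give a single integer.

complement {4,1,3,6}; its interior {4}; cl(A) = X∖{4} = {2,1,7,3,6,5}
With k = closure, c = complement:
  1. A     = {2,7,5}
  2. kA    = {2,1,7,3,6,5}
  3. cA    = {4,1,3,6}
  4. ckA   = {4}
  5. kcA   = {4,1,7,3,6,5}
  6. kckA  = {4,5}
  7. ckcA  = {2}
  8. ckckA = {2,1,7,3,6}
  9. kckcA = {2,3,6,5}
  10. ckckcA = {4,1,7}
  11. kckckcA = {4,1,7,5}
  12. ckckckcA = {2,3,6}
k, c of each give nothing new

12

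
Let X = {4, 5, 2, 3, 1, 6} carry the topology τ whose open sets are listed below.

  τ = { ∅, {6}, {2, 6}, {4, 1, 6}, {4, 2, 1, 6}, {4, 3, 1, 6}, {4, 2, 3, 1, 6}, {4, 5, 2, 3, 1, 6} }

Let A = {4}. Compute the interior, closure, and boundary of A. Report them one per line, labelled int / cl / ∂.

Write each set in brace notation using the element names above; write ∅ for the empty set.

int(A) = ∅
cl(A)  = {4, 5, 3, 1}
∂A     = {4, 5, 3, 1}

opens ⊆ A: ∅; union → int = ∅
complement {5, 2, 3, 1, 6}; its interior {2, 6}; cl(A) = X∖{2, 6} = {4, 5, 3, 1}
boundary = {4, 5, 3, 1} ∖ ∅ = {4, 5, 3, 1}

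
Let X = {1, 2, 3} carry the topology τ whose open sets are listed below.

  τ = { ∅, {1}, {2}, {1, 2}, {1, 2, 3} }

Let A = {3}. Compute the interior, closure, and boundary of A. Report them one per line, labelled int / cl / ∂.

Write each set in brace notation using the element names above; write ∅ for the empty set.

interior: largest open inside A is ∅ (from ∅)
cl via duality: int({1, 2}) = {1, 2}, so X∖{1, 2} = {3}
cl∖int = {3}

int(A) = ∅
cl(A)  = {3}
∂A     = {3}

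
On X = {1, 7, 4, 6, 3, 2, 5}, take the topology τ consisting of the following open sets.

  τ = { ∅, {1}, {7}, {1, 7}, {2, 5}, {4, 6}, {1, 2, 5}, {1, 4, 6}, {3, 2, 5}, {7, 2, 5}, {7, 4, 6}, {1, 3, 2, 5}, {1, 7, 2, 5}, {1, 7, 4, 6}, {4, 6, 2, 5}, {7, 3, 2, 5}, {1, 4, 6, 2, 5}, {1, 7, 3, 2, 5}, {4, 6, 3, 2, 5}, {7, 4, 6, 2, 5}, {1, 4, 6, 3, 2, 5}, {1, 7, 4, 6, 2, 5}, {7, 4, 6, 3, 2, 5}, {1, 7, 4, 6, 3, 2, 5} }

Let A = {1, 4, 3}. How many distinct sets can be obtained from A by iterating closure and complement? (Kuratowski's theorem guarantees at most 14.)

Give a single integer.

closure: X∖int(X∖A) = X∖{7, 2, 5} = {1, 4, 6, 3}
Let k=closure and c=complement:
  1. A     = {1, 4, 3}
  2. kA    = {1, 4, 6, 3}
  3. cA    = {7, 6, 2, 5}
  4. ckA   = {7, 2, 5}
  5. kcA   = {7, 4, 6, 3, 2, 5}
  6. kckA  = {7, 3, 2, 5}
  7. ckcA  = {1}
  8. ckckA = {1, 4, 6}
— saturated at 8

8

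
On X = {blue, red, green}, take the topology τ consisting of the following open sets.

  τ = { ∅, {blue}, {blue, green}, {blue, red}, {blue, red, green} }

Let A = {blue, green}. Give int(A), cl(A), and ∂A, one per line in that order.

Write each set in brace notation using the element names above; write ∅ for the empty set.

interior: largest open inside A is {blue, green} (from ∅, {blue}, {blue, green})
cl via duality: int({red}) = ∅, so X∖∅ = {blue, red, green}
cl∖int = {red}

int(A) = {blue, green}
cl(A)  = {blue, red, green}
∂A     = {red}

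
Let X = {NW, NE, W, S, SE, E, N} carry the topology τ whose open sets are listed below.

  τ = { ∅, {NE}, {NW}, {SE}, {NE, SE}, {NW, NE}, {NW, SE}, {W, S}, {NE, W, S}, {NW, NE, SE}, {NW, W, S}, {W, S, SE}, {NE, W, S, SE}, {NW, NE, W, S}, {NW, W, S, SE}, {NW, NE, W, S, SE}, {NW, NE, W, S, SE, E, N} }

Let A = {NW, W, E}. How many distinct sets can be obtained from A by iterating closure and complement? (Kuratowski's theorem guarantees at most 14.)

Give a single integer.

cl via duality: int({NE, S, SE, N}) = {NE, SE}, so X∖{NE, SE} = {NW, W, S, E, N}
Write k for closure, c for complement:
  1. A     = {NW, W, E}
  2. kA    = {NW, W, S, E, N}
  3. cA    = {NE, S, SE, N}
  4. ckA   = {NE, SE}
  5. kcA   = {NE, W, S, SE, E, N}
  6. kckA  = {NE, SE, E, N}
  7. ckcA  = {NW}
  8. ckckA = {NW, W, S}
  9. kckcA = {NW, E, N}
  10. ckckcA = {NE, W, S, SE}
applying k or c yields no new set

10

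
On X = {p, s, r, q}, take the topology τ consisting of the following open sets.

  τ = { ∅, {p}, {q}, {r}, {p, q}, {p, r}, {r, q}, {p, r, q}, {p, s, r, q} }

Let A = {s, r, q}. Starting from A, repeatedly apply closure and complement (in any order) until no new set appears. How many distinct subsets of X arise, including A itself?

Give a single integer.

4

X∖A={p}, int(X∖A)={p}, hence cl(A)={s, r, q}
Orbit (k=closure, c=complement):
  1. A     = {s, r, q}
  2. cA    = {p}
  3. kcA   = {p, s}
  4. ckcA  = {r, q}
(closed under both — stop)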